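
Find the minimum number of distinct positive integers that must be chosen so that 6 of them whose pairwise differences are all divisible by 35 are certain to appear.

Integers whose pairwise differences are multiples of 35 are exactly those sharing a remainder mod 35. Pigeonhole: the 35 residue classes mod 35 are the pigeonholes.
With 175 integers one could put 5 in each residue class and have no class reach 6.
The 176th integer pushes some class to 6, so 35·5 + 1 = 176.

176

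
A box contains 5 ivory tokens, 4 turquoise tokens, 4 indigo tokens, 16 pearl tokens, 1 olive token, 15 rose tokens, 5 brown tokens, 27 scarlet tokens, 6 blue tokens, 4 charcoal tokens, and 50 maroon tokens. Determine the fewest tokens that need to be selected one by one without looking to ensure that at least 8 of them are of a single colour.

Pigeonhole: the 11 colours are the holes; the tokens drawn are the pigeons.
To avoid 8 of any one colour, the worst case takes at most 7 of each colour, or every token of a colour that has fewer than 7.
That gives 5 + 4 + 4 + 7 + 1 + 7 + 5 + 7 + 6 + 4 + 7 = 57 tokens with no colour reaching 8.
The next token forces some colour to 8, so 57 + 1 = 58.

58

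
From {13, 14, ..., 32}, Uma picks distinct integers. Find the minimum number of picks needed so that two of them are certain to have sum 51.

Two chosen integers sum to 51 exactly when both halves of some pair {x, 51−x} with 19 ≤ x ≤ 51−x ≤ 32 are chosen — 7 such pairs.
The remaining 6 elements (those with no distinct partner in range) can never complete a 51-sum, so the worst case takes all of them and one from each pair: 6 + 7 = 13.
By pigeonhole, the 14th integer has to be the second member of some pair, so 13 + 1 = 14.

14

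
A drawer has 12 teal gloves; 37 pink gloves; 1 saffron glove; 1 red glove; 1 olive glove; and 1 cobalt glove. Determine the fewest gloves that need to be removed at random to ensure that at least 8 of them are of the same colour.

Put each drawn glove into a box by colour. The largest draw with every box below 8 takes min(count, 7) from each colour; colours with fewer than 7 contribute all they have.
Σ min(cᵢ, 7) = 7 + 7 + 1 + 1 + 1 + 1 = 18.
Draw number 18 + 1 = 19 must push one box to 8.

19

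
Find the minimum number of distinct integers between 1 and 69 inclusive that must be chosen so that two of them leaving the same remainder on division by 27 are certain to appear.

The 27 residue classes mod 27 are the pigeonholes.
With 27 integers one could put 1 in each residue class and have no class reach 2.
The 28th integer pushes some class to 2, so 27·1 + 1 = 28.

28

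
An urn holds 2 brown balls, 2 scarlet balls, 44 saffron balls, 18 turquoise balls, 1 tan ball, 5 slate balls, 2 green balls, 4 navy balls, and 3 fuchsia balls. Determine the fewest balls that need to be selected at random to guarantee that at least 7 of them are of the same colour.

Pigeonhole: the 9 colours are the holes; the balls drawn are the pigeons.
To avoid 7 of any one colour, the worst case takes at most 6 of each colour, or every ball of a colour that has fewer than 6.
That gives 2 + 2 + 6 + 6 + 1 + 5 + 2 + 4 + 3 = 31 balls with no colour reaching 7.
The next ball forces some colour to 7, so 31 + 1 = 32.

32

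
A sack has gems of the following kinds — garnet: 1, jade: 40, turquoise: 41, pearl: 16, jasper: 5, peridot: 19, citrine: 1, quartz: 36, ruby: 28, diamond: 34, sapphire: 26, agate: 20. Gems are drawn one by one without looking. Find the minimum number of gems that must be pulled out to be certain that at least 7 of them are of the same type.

An adversary could hand out at most 6 gems per type (garnet, jasper, citrine run out sooner): 1 + 6 + 6 + 6 + 5 + 6 + 1 + 6 + 6 + 6 + 6 + 6 = 61 gems and still no type has 7.
By pigeonhole, one more gem lands in a type already at 6, so 62 draws are enough and 61 are not.

62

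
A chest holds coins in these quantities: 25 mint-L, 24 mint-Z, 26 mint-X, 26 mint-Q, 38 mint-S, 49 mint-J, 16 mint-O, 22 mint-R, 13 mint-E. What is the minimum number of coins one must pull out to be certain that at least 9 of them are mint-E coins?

In the worst case for collecting mint-E coins, every non-mint-E coin comes out first.
There are 25 + 24 + 26 + 26 + 38 + 49 + 16 + 22 = 226 non-mint-E coins altogether.
After those, each further coin must be mint-E, so 226 + 9 = 235 draws guarantee 9 mint-E coins.

235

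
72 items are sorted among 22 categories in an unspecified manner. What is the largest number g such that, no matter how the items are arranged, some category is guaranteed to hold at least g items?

Pigeonhole: the 22 categories are the holes and the 72 items are the pigeons.
If every category held at most 3 items, the total would be at most 22 × 3 = 66, which is less than 72.
So some category holds at least ⌈72/22⌉ = 4 items.

4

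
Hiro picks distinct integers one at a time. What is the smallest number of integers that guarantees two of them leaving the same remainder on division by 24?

The 24 residue classes mod 24 are the pigeonholes.
With 24 integers one could put 1 in each residue class and have no class reach 2.
The 25th integer pushes some class to 2, so 24·1 + 1 = 25.

25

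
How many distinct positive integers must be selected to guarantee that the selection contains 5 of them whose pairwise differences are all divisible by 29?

Integers whose pairwise differences are multiples of 29 are exactly those sharing a remainder mod 29. The 29 residue classes mod 29 are the pigeonholes.
With 116 integers one could put 4 in each residue class and have no class reach 5.
The 117th integer pushes some class to 5, so 29·4 + 1 = 117.

117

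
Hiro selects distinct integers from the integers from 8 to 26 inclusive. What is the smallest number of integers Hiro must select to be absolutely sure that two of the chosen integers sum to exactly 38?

13

Group the elements by complementary pair {x, 38−x}: {12,26}, {13,25}, {14,24}, …, giving 7 two-element pairs, the single value 19 (it cannot pair with itself since the integers are distinct), and 4 integers whose partner 38−x falls outside [8,26].
Treating each of those 12 groups as a pigeonhole, one can pick one integer per group — 12 integers — with no two summing to 38.
The 13th integer lands in an occupied pair, forcing a sum of 38.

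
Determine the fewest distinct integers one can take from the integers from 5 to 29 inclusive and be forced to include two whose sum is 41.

17

Group the elements by complementary pair {x, 41−x}: {12,29}, {13,28}, {14,27}, …, giving 9 two-element pairs and 7 integers whose partner 41−x falls outside [5,29].
By pigeonhole, treating each of those 16 groups as a pigeonhole, one can pick one integer per group — 16 integers — with no two summing to 41.
The 17th integer lands in an occupied pair, forcing a sum of 41.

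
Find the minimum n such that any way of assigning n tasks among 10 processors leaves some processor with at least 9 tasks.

With 80 tasks one could put exactly 8 in each of the 10 processors, and no processor would reach 9.
By pigeonhole, one more task must land in a processor that already has 8, giving it 9.
So 10 × 8 + 1 = 81 tasks are required.

81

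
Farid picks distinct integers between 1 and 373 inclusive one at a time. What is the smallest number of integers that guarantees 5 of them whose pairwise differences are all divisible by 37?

149

Integers whose pairwise differences are multiples of 37 are exactly those sharing a remainder mod 37. By pigeonhole, the 37 residue classes mod 37 are the pigeonholes.
With 148 integers one could put 4 in each residue class and have no class reach 5.
The 149th integer pushes some class to 5, so 37·4 + 1 = 149.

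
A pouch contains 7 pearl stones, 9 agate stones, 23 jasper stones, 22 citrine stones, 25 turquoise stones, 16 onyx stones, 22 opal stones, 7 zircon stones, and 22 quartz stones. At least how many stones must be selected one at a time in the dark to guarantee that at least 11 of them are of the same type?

84

An adversary could hand out at most 10 stones per type (pearl, agate, zircon run out sooner): 7 + 9 + 10 + 10 + 10 + 10 + 10 + 7 + 10 = 83 stones and still no type has 11.
One more stone lands in a type already at 10, so 84 draws are enough and 83 are not.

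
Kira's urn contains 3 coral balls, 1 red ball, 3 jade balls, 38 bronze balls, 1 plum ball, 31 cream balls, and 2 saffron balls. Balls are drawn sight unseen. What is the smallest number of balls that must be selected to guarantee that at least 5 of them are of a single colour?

19

The 7 colours are the holes; the balls drawn are the pigeons.
To avoid 5 of any one colour, the worst case takes at most 4 of each colour, or every ball of a colour that has fewer than 4.
That gives 3 + 1 + 3 + 4 + 1 + 4 + 2 = 18 balls with no colour reaching 5.
The next ball forces some colour to 5, so 18 + 1 = 19.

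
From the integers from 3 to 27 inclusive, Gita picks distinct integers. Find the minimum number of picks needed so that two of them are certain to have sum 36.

17

A set avoiding the sum 36 can contain at most one of each pair {x, 36−x}, plus the 7 elements whose complement lies outside the range or equal to its own complement.
The integers 3, …, 18 (16 of them) are such a set: any two sum to at least 3+4 = 7 and at most 17+18 = 35 < 36.
Any 17th integer completes one of the 9 pairs, so 17 choices force a sum of 36.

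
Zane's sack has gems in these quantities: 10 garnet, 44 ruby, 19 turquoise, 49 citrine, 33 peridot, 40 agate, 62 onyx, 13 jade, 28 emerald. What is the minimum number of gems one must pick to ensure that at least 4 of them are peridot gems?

269

In the worst case for collecting peridot gems, every non-peridot gem comes out first.
There are 10 + 44 + 19 + 49 + 40 + 62 + 13 + 28 = 265 non-peridot gems altogether.
After those, each further gem must be peridot, so 265 + 4 = 269 draws guarantee 4 peridot gems.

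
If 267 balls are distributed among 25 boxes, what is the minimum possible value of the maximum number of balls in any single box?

11

Pigeonhole: the 25 boxes are the holes and the 267 balls are the pigeons.
If every box held at most 10 balls, the total would be at most 25 × 10 = 250, which is less than 267.
So some box holds at least ⌈267/25⌉ = 11 balls.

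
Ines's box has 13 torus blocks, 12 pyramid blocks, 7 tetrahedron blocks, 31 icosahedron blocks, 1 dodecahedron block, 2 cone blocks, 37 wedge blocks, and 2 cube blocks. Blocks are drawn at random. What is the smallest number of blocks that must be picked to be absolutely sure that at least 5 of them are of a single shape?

The 8 shapes are the holes; the blocks drawn are the pigeons.
To avoid 5 of any one shape, the worst case takes at most 4 of each shape, or every block of a shape that has fewer than 4.
That gives 4 + 4 + 4 + 4 + 1 + 2 + 4 + 2 = 25 blocks with no shape reaching 5.
The next block forces some shape to 5, so 25 + 1 = 26.

26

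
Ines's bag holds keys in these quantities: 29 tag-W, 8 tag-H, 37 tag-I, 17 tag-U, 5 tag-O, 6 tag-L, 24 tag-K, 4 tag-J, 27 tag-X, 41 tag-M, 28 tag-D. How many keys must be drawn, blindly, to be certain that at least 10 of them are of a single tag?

87

The 11 tags are the holes; the keys drawn are the pigeons.
To avoid 10 of any one tag, the worst case takes at most 9 of each tag, or every key of a tag that has fewer than 9.
That gives 9 + 8 + 9 + 9 + 5 + 6 + 9 + 4 + 9 + 9 + 9 = 86 keys with no tag reaching 10.
The next key forces some tag to 10, so 86 + 1 = 87.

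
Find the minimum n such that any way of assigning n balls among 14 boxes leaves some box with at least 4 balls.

43

With 42 balls one could put exactly 3 in each of the 14 boxes, and no box would reach 4.
By the pigeonhole principle, one more ball must land in a box that already has 3, giving it 4.
So 14 × 3 + 1 = 43 balls are required.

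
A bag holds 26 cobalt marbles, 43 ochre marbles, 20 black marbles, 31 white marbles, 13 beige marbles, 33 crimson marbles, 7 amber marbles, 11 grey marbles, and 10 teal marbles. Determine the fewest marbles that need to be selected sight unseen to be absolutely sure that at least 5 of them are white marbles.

In the worst case for collecting white marbles, every non-white marble comes out first.
There are 26 + 43 + 20 + 13 + 33 + 7 + 11 + 10 = 163 non-white marbles altogether.
After those, each further marble must be white, so 163 + 5 = 168 draws guarantee 5 white marbles.

168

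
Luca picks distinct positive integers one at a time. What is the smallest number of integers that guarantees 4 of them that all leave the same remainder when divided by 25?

The 25 residue classes mod 25 are the pigeonholes.
With 75 integers one could put 3 in each residue class and have no class reach 4.
The 76th integer pushes some class to 4, so 25·3 + 1 = 76.

76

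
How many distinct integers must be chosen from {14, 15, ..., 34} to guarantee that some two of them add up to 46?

13

Group the elements by complementary pair {x, 46−x}: {14,32}, {15,31}, {16,30}, …, giving 9 two-element pairs, the single value 23 (it cannot pair with itself since the integers are distinct), and 2 integers whose partner 46−x falls outside [14,34].
By the pigeonhole principle, treating each of those 12 groups as a pigeonhole, one can pick one integer per group — 12 integers — with no two summing to 46.
The 13th integer lands in an occupied pair, forcing a sum of 46.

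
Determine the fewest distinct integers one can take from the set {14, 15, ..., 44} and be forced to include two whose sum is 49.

A set avoiding the sum 49 can contain at most one of each pair {x, 49−x}, plus the 9 elements whose complement lies outside the range.
The integers 25, …, 44 (20 of them) are such a set: any two sum to at least 25+26 = 51 > 49.
Pigeonhole: any 21st integer completes one of the 11 pairs, so 21 choices force a sum of 49.

21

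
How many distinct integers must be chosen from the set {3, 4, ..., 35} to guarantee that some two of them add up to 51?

Two chosen integers sum to 51 exactly when both halves of some pair {x, 51−x} with 16 ≤ x ≤ 51−x ≤ 35 are chosen — 10 such pairs.
The remaining 13 elements (those with no distinct partner in range) can never complete a 51-sum, so the worst case takes all of them and one from each pair: 13 + 10 = 23.
By the pigeonhole principle, the 24th integer has to be the second member of some pair, so 23 + 1 = 24.

24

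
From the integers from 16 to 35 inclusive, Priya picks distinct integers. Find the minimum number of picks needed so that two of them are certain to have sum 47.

Two chosen integers sum to 47 exactly when both halves of some pair {x, 47−x} with 16 ≤ x ≤ 47−x ≤ 31 are chosen — 8 such pairs.
The remaining 4 elements (those with no distinct partner in range) can never complete a 47-sum, so the worst case takes all of them and one from each pair: 4 + 8 = 12.
Pigeonhole: the 13th integer has to be the second member of some pair, so 12 + 1 = 13.

13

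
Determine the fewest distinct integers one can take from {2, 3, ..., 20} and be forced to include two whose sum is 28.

14

A set avoiding the sum 28 can contain at most one of each pair {x, 28−x}, plus the 7 elements whose complement lies outside the range or equal to its own complement.
The integers 2, …, 14 (13 of them) are such a set: any two sum to at least 2+3 = 5 and at most 13+14 = 27 < 28.
Any 14th integer completes one of the 6 pairs, so 14 choices force a sum of 28.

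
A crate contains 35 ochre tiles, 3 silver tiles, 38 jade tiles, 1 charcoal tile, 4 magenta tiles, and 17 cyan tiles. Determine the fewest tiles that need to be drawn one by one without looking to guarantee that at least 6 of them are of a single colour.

By pigeonhole, put each drawn tile into a box by colour. The largest draw with every box below 6 takes min(count, 5) from each colour; colours with fewer than 5 contribute all they have.
Σ min(cᵢ, 5) = 5 + 3 + 5 + 1 + 4 + 5 = 23.
Draw number 23 + 1 = 24 must push one box to 6.

24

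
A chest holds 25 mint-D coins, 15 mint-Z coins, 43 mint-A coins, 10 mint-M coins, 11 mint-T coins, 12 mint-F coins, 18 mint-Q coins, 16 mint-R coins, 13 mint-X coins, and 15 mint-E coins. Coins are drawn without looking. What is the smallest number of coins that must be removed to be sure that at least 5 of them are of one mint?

An adversary could hand out at most 4 coins per mint: 4 + 4 + 4 + 4 + 4 + 4 + 4 + 4 + 4 + 4 = 40 coins and still no mint has 5.
Pigeonhole: one more coin lands in a mint already at 4, so 41 draws are enough and 40 are not.

41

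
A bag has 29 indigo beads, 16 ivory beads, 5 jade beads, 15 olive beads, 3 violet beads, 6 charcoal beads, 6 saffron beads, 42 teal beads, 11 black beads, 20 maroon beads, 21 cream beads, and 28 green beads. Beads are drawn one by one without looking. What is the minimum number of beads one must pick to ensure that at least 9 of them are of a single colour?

85

By pigeonhole, put each drawn bead into a box by colour. The largest draw with every box below 9 takes min(count, 8) from each colour; colours with fewer than 8 contribute all they have.
Σ min(cᵢ, 8) = 8 + 8 + 5 + 8 + 3 + 6 + 6 + 8 + 8 + 8 + 8 + 8 = 84.
Draw number 84 + 1 = 85 must push one box to 9.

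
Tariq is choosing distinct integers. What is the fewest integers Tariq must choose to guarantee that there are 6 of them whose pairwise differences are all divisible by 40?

Integers whose pairwise differences are multiples of 40 are exactly those sharing a remainder mod 40. The 40 residue classes mod 40 are the pigeonholes.
With 200 integers one could put 5 in each residue class and have no class reach 6.
The 201st integer pushes some class to 6, so 40·5 + 1 = 201.

201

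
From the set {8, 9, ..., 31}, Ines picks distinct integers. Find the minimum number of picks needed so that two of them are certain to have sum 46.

17

Group the elements by complementary pair {x, 46−x}: {15,31}, {16,30}, {17,29}, …, giving 8 two-element pairs, the single value 23 (it cannot pair with itself since the integers are distinct), and 7 integers whose partner 46−x falls outside [8,31].
Treating each of those 16 groups as a pigeonhole, one can pick one integer per group — 16 integers — with no two summing to 46.
The 17th integer lands in an occupied pair, forcing a sum of 46.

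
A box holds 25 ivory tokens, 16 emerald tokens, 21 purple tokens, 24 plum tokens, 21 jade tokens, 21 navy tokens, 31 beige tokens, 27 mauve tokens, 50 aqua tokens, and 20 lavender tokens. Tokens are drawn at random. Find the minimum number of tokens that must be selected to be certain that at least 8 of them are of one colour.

By the pigeonhole principle, put each drawn token into a box by colour. The largest draw with every box below 8 takes min(count, 7) from each colour.
Σ min(cᵢ, 7) = 7 + 7 + 7 + 7 + 7 + 7 + 7 + 7 + 7 + 7 = 70.
Draw number 70 + 1 = 71 must push one box to 8.

71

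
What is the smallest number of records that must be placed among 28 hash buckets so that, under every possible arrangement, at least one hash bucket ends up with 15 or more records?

393

With 392 records one could put exactly 14 in each of the 28 hash buckets, and no hash bucket would reach 15.
By the pigeonhole principle, one more record must land in a hash bucket that already has 14, giving it 15.
So 28 × 14 + 1 = 393 records are required.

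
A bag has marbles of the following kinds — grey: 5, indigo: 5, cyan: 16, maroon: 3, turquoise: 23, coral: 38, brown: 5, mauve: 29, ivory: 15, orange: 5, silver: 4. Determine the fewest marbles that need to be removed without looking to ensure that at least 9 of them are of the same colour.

68

By pigeonhole, the 11 colours are the holes; the marbles drawn are the pigeons.
To avoid 9 of any one colour, the worst case takes at most 8 of each colour, or every marble of a colour that has fewer than 8.
That gives 5 + 5 + 8 + 3 + 8 + 8 + 5 + 8 + 8 + 5 + 4 = 67 marbles with no colour reaching 9.
The next marble forces some colour to 9, so 67 + 1 = 68.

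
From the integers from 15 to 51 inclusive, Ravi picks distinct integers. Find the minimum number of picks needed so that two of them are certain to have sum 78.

A set avoiding the sum 78 can contain at most one of each pair {x, 78−x}, plus the 13 elements whose complement lies outside the range or equal to its own complement.
The integers 15, …, 39 (25 of them) are such a set: any two sum to at least 15+16 = 31 and at most 38+39 = 77 < 78.
By the pigeonhole principle, any 26th integer completes one of the 12 pairs, so 26 choices force a sum of 78.

26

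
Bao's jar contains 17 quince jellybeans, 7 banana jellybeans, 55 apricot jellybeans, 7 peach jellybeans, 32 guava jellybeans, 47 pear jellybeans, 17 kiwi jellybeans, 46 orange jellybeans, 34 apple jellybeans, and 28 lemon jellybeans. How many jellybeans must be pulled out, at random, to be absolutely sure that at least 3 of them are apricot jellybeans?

In the worst case for collecting apricot jellybeans, every non-apricot jellybean comes out first.
There are 17 + 7 + 7 + 32 + 47 + 17 + 46 + 34 + 28 = 235 non-apricot jellybeans altogether.
After those, each further jellybean must be apricot, so 235 + 3 = 238 draws guarantee 3 apricot jellybeans.

238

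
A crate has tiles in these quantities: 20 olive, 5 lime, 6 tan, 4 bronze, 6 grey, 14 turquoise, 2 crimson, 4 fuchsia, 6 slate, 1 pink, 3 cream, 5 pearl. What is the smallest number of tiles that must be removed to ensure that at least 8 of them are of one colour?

57

An adversary could hand out at most 7 tiles per colour (10 colours run out sooner): 7 + 5 + 6 + 4 + 6 + 7 + 2 + 4 + 6 + 1 + 3 + 5 = 56 tiles and still no colour has 8.
Pigeonhole: one more tile lands in a colour already at 7, so 57 draws are enough and 56 are not.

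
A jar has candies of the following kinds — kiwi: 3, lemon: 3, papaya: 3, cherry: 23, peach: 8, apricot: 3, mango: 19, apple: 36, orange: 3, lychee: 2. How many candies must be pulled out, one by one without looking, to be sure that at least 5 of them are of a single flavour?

The 10 flavours are the holes; the candies drawn are the pigeons.
To avoid 5 of any one flavour, the worst case takes at most 4 of each flavour, or every candy of a flavour that has fewer than 4.
That gives 3 + 3 + 3 + 4 + 4 + 3 + 4 + 4 + 3 + 2 = 33 candies with no flavour reaching 5.
The next candy forces some flavour to 5, so 33 + 1 = 34.

34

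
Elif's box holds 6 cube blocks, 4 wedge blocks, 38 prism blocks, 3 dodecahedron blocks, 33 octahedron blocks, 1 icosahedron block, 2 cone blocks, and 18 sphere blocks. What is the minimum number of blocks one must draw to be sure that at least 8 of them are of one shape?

An adversary could hand out at most 7 blocks per shape (5 shapes run out sooner): 6 + 4 + 7 + 3 + 7 + 1 + 2 + 7 = 37 blocks and still no shape has 8.
By the pigeonhole principle, one more block lands in a shape already at 7, so 38 draws are enough and 37 are not.

38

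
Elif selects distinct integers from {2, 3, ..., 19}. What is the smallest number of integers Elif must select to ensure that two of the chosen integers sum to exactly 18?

Two chosen integers sum to 18 exactly when both halves of some pair {x, 18−x} with 2 ≤ x ≤ 18−x ≤ 16 are chosen — 7 such pairs.
The remaining 4 elements (those with no distinct partner in range) can never complete a 18-sum, so the worst case takes all of them and one from each pair: 4 + 7 = 11.
By the pigeonhole principle, the 12th integer has to be the second member of some pair, so 11 + 1 = 12.

12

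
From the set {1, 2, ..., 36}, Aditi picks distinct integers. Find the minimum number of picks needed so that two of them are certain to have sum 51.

26

A set avoiding the sum 51 can contain at most one of each pair {x, 51−x}, plus the 14 elements whose complement lies outside the range.
The integers 1, …, 25 (25 of them) are such a set: any two sum to at least 1+2 = 3 and at most 24+25 = 49 < 51.
By pigeonhole, any 26th integer completes one of the 11 pairs, so 26 choices force a sum of 51.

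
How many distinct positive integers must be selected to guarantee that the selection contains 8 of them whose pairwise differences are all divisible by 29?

204

Integers whose pairwise differences are multiples of 29 are exactly those sharing a remainder mod 29. By pigeonhole, the 29 residue classes mod 29 are the pigeonholes.
With 203 integers one could put 7 in each residue class and have no class reach 8.
The 204th integer pushes some class to 8, so 29·7 + 1 = 204.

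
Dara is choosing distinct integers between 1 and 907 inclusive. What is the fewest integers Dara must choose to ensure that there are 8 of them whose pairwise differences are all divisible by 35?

246

Integers whose pairwise differences are multiples of 35 are exactly those sharing a remainder mod 35. The 35 residue classes mod 35 are the pigeonholes.
With 245 integers one could put 7 in each residue class and have no class reach 8.
The 246th integer pushes some class to 8, so 35·7 + 1 = 246.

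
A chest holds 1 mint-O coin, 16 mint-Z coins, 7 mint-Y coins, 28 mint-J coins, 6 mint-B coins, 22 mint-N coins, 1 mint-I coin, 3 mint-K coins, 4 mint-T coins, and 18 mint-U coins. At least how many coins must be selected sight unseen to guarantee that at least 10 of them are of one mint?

59

An adversary could hand out at most 9 coins per mint (6 mints run out sooner): 1 + 9 + 7 + 9 + 6 + 9 + 1 + 3 + 4 + 9 = 58 coins and still no mint has 10.
One more coin lands in a mint already at 9, so 59 draws are enough and 58 are not.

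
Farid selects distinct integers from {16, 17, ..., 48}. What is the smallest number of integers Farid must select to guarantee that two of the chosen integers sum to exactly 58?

Two chosen integers sum to 58 exactly when both halves of some pair {x, 58−x} with 16 ≤ x ≤ 58−x ≤ 42 are chosen — 13 such pairs.
The remaining 7 elements (those with no distinct partner in range) can never complete a 58-sum, so the worst case takes all of them and one from each pair: 7 + 13 = 20.
By the pigeonhole principle, the 21st integer has to be the second member of some pair, so 20 + 1 = 21.

21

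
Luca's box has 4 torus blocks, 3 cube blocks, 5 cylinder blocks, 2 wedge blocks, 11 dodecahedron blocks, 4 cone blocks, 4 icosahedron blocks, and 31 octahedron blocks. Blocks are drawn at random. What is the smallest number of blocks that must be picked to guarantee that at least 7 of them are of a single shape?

An adversary could hand out at most 6 blocks per shape (6 shapes run out sooner): 4 + 3 + 5 + 2 + 6 + 4 + 4 + 6 = 34 blocks and still no shape has 7.
One more block lands in a shape already at 6, so 35 draws are enough and 34 are not.

35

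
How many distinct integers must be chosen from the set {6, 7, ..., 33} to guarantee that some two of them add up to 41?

16

Group the elements by complementary pair {x, 41−x}: {8,33}, {9,32}, {10,31}, …, giving 13 two-element pairs and 2 integers whose partner 41−x falls outside [6,33].
Treating each of those 15 groups as a pigeonhole, one can pick one integer per group — 15 integers — with no two summing to 41.
The 16th integer lands in an occupied pair, forcing a sum of 41.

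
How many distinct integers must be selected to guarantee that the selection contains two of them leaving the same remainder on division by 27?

28

Pigeonhole: the 27 residue classes mod 27 are the pigeonholes.
With 27 integers one could put 1 in each residue class and have no class reach 2.
The 28th integer pushes some class to 2, so 27·1 + 1 = 28.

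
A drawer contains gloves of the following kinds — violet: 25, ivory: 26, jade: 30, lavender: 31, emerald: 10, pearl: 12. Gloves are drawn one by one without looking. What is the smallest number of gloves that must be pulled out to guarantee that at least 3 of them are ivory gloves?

111

In the worst case for collecting ivory gloves, every non-ivory glove comes out first.
There are 25 + 30 + 31 + 10 + 12 = 108 non-ivory gloves altogether.
After those, each further glove must be ivory, so 108 + 3 = 111 draws guarantee 3 ivory gloves.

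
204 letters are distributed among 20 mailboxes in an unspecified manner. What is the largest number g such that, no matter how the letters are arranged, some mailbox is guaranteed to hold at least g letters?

The 20 mailboxes are the holes and the 204 letters are the pigeons.
If every mailbox held at most 10 letters, the total would be at most 20 × 10 = 200, which is less than 204.
So some mailbox holds at least ⌈204/20⌉ = 11 letters.

11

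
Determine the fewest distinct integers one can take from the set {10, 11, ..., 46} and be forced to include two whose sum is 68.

Group the elements by complementary pair {x, 68−x}: {22,46}, {23,45}, {24,44}, …, giving 12 two-element pairs, the single value 34 (it cannot pair with itself since the integers are distinct), and 12 integers whose partner 68−x falls outside [10,46].
Treating each of those 25 groups as a pigeonhole, one can pick one integer per group — 25 integers — with no two summing to 68.
The 26th integer lands in an occupied pair, forcing a sum of 68.

26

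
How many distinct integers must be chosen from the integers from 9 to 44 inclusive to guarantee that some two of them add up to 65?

25

A set avoiding the sum 65 can contain at most one of each pair {x, 65−x}, plus the 12 elements whose complement lies outside the range.
The integers 9, …, 32 (24 of them) are such a set: any two sum to at least 9+10 = 19 and at most 31+32 = 63 < 65.
By the pigeonhole principle, any 25th integer completes one of the 12 pairs, so 25 choices force a sum of 65.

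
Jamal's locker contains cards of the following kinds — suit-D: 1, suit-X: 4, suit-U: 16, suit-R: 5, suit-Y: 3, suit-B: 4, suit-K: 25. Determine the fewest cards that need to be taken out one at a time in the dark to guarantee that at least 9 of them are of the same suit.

Put each drawn card into a box by suit. The largest draw with every box below 9 takes min(count, 8) from each suit; suits with fewer than 8 contribute all they have.
Σ min(cᵢ, 8) = 1 + 4 + 8 + 5 + 3 + 4 + 8 = 33.
Draw number 33 + 1 = 34 must push one box to 9.

34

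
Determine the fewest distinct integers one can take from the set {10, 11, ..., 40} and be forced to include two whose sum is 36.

24

Group the elements by complementary pair {x, 36−x}: {10,26}, {11,25}, {12,24}, …, giving 8 two-element pairs, the single value 18 (it cannot pair with itself since the integers are distinct), and 14 integers whose partner 36−x falls outside [10,40].
Treating each of those 23 groups as a pigeonhole, one can pick one integer per group — 23 integers — with no two summing to 36.
The 24th integer lands in an occupied pair, forcing a sum of 36.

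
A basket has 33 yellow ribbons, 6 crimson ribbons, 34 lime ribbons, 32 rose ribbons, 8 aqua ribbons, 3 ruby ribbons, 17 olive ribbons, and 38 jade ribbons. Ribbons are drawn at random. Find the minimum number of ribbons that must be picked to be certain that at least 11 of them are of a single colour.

68

An adversary could hand out at most 10 ribbons per colour (crimson, aqua, ruby run out sooner): 10 + 6 + 10 + 10 + 8 + 3 + 10 + 10 = 67 ribbons and still no colour has 11.
By pigeonhole, one more ribbon lands in a colour already at 10, so 68 draws are enough and 67 are not.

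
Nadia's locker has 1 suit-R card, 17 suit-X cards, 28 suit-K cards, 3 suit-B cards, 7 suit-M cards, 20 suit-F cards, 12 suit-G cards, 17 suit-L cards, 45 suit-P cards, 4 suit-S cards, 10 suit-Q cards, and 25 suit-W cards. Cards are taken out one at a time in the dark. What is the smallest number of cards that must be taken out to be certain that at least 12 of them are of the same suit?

103

An adversary could hand out at most 11 cards per suit (5 suits run out sooner): 1 + 11 + 11 + 3 + 7 + 11 + 11 + 11 + 11 + 4 + 10 + 11 = 102 cards and still no suit has 12.
By pigeonhole, one more card lands in a suit already at 11, so 103 draws are enough and 102 are not.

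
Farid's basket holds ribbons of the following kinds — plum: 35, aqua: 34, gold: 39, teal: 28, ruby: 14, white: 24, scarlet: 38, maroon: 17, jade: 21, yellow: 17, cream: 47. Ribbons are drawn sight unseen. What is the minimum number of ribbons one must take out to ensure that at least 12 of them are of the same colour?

122

An adversary could hand out at most 11 ribbons per colour: 11 + 11 + 11 + 11 + 11 + 11 + 11 + 11 + 11 + 11 + 11 = 121 ribbons and still no colour has 12.
Pigeonhole: one more ribbon lands in a colour already at 11, so 122 draws are enough and 121 are not.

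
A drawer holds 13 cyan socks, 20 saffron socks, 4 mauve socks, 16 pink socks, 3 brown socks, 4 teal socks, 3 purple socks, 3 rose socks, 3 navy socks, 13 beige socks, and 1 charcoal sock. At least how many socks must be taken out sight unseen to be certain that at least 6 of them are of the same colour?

Put each drawn sock into a box by colour. The largest draw with every box below 6 takes min(count, 5) from each colour; colours with fewer than 5 contribute all they have.
Σ min(cᵢ, 5) = 5 + 5 + 4 + 5 + 3 + 4 + 3 + 3 + 3 + 5 + 1 = 41.
Draw number 41 + 1 = 42 must push one box to 6.

42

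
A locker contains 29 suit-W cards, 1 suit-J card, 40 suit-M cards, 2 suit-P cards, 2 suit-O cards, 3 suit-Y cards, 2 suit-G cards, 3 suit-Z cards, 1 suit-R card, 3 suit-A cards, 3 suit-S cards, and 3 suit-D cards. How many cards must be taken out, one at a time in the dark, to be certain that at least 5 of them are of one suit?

32

Pigeonhole: the 12 suits are the holes; the cards drawn are the pigeons.
To avoid 5 of any one suit, the worst case takes at most 4 of each suit, or every card of a suit that has fewer than 4.
That gives 4 + 1 + 4 + 2 + 2 + 3 + 2 + 3 + 1 + 3 + 3 + 3 = 31 cards with no suit reaching 5.
The next card forces some suit to 5, so 31 + 1 = 32.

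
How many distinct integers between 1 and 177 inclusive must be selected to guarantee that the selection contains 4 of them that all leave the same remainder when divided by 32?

The 32 residue classes mod 32 are the pigeonholes.
With 96 integers one could put 3 in each residue class and have no class reach 4.
The 97th integer pushes some class to 4, so 32·3 + 1 = 97.

97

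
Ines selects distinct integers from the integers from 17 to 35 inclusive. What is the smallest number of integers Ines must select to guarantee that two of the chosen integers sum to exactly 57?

13

A set avoiding the sum 57 can contain at most one of each pair {x, 57−x}, plus the 5 elements whose complement lies outside the range.
The integers 17, …, 28 (12 of them) are such a set: any two sum to at least 17+18 = 35 and at most 27+28 = 55 < 57.
Any 13th integer completes one of the 7 pairs, so 13 choices force a sum of 57.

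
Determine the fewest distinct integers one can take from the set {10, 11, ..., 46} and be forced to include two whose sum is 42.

27

Two chosen integers sum to 42 exactly when both halves of some pair {x, 42−x} with 10 ≤ x ≤ 42−x ≤ 32 are chosen — 11 such pairs.
The remaining 15 elements (those with no distinct partner in range) can never complete a 42-sum, so the worst case takes all of them and one from each pair: 15 + 11 = 26.
By pigeonhole, the 27th integer has to be the second member of some pair, so 26 + 1 = 27.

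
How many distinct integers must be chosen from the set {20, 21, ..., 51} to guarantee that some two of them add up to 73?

A set avoiding the sum 73 can contain at most one of each pair {x, 73−x}, plus the 2 elements whose complement lies outside the range.
The integers 20, …, 36 (17 of them) are such a set: any two sum to at least 20+21 = 41 and at most 35+36 = 71 < 73.
By pigeonhole, any 18th integer completes one of the 15 pairs, so 18 choices force a sum of 73.

18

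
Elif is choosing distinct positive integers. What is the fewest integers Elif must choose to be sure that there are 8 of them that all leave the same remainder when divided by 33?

232

By pigeonhole, the 33 residue classes mod 33 are the pigeonholes.
With 231 integers one could put 7 in each residue class and have no class reach 8.
The 232nd integer pushes some class to 8, so 33·7 + 1 = 232.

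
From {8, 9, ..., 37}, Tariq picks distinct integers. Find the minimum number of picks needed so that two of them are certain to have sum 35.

A set avoiding the sum 35 can contain at most one of each pair {x, 35−x}, plus the 10 elements whose complement lies outside the range.
The integers 18, …, 37 (20 of them) are such a set: any two sum to at least 18+19 = 37 > 35.
Any 21st integer completes one of the 10 pairs, so 21 choices force a sum of 35.

21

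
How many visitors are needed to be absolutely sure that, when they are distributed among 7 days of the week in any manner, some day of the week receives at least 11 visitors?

71

With 70 visitors one could put exactly 10 in each of the 7 days of the week, and no day of the week would reach 11.
One more visitor must land in a day of the week that already has 10, giving it 11.
So 7 × 10 + 1 = 71 visitors are required.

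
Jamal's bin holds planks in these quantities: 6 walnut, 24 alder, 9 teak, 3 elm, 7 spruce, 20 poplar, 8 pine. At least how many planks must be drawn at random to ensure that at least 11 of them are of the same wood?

Put each drawn plank into a box by wood. The largest draw with every box below 11 takes min(count, 10) from each wood; woods with fewer than 10 contribute all they have.
Σ min(cᵢ, 10) = 6 + 10 + 9 + 3 + 7 + 10 + 8 = 53.
Draw number 53 + 1 = 54 must push one box to 11.

54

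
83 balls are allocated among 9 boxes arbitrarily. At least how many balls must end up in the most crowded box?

The 9 boxes are the holes and the 83 balls are the pigeons.
If every box held at most 9 balls, the total would be at most 9 × 9 = 81, which is less than 83.
So some box holds at least ⌈83/9⌉ = 10 balls.

10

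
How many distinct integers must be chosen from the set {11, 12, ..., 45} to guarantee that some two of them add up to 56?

19

Group the elements by complementary pair {x, 56−x}: {11,45}, {12,44}, {13,43}, …, giving 17 two-element pairs and the single value 28 (it cannot pair with itself since the integers are distinct).
Pigeonhole: treating each of those 18 groups as a pigeonhole, one can pick one integer per group — 18 integers — with no two summing to 56.
The 19th integer lands in an occupied pair, forcing a sum of 56.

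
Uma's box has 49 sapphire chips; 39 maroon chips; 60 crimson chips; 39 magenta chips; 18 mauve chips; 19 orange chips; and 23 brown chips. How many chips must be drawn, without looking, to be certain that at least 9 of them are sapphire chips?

207

In the worst case for collecting sapphire chips, every non-sapphire chip comes out first.
There are 39 + 60 + 39 + 18 + 19 + 23 = 198 non-sapphire chips altogether.
After those, each further chip must be sapphire, so 198 + 9 = 207 draws guarantee 9 sapphire chips.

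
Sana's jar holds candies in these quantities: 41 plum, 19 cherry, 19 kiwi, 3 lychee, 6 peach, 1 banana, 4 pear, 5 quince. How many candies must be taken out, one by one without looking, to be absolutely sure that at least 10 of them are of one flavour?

47

By the pigeonhole principle, the 8 flavours are the holes; the candies drawn are the pigeons.
To avoid 10 of any one flavour, the worst case takes at most 9 of each flavour, or every candy of a flavour that has fewer than 9.
That gives 9 + 9 + 9 + 3 + 6 + 1 + 4 + 5 = 46 candies with no flavour reaching 10.
The next candy forces some flavour to 10, so 46 + 1 = 47.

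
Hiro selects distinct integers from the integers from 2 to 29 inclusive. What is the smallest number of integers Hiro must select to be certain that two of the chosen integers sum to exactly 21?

20

Two chosen integers sum to 21 exactly when both halves of some pair {x, 21−x} with 2 ≤ x ≤ 21−x ≤ 19 are chosen — 9 such pairs.
The remaining 10 elements (those with no distinct partner in range) can never complete a 21-sum, so the worst case takes all of them and one from each pair: 10 + 9 = 19.
The 20th integer has to be the second member of some pair, so 19 + 1 = 20.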